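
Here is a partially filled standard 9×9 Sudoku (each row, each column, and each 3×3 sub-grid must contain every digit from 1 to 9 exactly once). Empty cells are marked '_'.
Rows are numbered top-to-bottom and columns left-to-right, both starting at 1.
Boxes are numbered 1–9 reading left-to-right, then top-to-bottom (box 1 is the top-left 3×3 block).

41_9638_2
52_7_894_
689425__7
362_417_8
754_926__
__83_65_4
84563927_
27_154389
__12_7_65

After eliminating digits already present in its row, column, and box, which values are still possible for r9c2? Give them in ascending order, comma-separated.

Row 9 already contains {1, 2, 5, 6, 7}.
Column 2 already contains {1, 2, 4, 5, 6, 7, 8}.
Its 3×3 block (box 7) already contains {1, 2, 4, 5, 7, 8}.
Removing those from 1–9 leaves {3, 9} as the candidates for r9c2.

3,9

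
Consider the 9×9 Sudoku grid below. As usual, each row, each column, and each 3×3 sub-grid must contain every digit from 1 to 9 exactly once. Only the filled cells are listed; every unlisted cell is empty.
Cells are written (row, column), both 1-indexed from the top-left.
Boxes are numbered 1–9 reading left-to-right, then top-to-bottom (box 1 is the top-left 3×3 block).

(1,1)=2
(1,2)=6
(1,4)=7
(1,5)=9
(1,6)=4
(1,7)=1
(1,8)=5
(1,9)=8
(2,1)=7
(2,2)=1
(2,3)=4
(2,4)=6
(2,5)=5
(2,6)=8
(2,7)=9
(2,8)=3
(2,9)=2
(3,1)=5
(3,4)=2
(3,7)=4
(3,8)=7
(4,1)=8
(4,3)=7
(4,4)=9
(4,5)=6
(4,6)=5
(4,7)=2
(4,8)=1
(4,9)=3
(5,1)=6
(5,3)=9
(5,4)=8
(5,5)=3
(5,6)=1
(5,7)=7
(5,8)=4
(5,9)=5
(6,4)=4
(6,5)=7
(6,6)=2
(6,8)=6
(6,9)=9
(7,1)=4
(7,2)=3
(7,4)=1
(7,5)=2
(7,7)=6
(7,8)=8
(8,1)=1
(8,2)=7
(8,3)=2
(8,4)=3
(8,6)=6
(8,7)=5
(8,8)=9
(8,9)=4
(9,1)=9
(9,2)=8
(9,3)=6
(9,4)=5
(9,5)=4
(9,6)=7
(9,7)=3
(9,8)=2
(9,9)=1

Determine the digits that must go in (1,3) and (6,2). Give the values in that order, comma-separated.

For (1,3):
  Row 1 already contains {1, 2, 4, 5, 6, 7, 8, 9}.
  Column 3 already contains {2, 4, 6, 7, 9}.
  Its 3×3 block (box 1) already contains {1, 2, 4, 5, 6, 7}.
  The only value from 1–9 not eliminated is 3, so (1,3) = 3.
For (6,2):
  Row 6 already contains {2, 4, 6, 7, 9}.
  Column 2 already contains {1, 3, 6, 7, 8}.
  Its 3×3 block (box 4) already contains {6, 7, 8, 9}.
  The only value from 1–9 not eliminated is 5, so (6,2) = 5.

3,5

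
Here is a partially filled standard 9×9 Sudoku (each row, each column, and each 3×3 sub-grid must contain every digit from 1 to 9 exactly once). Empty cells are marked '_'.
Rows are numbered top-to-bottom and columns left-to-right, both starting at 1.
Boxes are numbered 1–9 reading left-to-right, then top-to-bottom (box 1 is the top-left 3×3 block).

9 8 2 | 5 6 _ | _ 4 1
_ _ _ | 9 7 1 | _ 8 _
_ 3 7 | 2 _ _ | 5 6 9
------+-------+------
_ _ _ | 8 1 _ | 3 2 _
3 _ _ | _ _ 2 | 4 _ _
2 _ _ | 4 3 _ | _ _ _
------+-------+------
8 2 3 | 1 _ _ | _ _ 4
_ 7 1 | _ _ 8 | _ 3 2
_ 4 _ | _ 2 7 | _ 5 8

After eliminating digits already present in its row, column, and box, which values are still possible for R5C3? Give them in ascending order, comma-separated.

Row 5 already contains {2, 3, 4}.
Column 3 already contains {1, 2, 3, 7}.
Its 3×3 block (box 4) already contains {2, 3}.
Removing those from 1–9 leaves {5, 6, 8, 9} as the candidates for R5C3.

5,6,8,9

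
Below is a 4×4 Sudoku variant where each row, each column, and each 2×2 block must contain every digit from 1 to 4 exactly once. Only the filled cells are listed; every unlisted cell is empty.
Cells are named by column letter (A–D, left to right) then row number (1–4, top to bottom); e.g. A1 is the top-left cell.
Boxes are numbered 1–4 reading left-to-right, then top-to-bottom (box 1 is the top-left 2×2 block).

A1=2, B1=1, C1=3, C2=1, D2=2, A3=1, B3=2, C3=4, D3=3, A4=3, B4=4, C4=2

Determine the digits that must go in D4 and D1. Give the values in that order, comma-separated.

For D4:
  Row 4 already contains {2, 3, 4}.
  Column D already contains {2, 3}.
  Its 2×2 block (box 4) already contains {2, 3, 4}.
  The only value from 1–4 not eliminated is 1, so D4 = 1.
For D1:
  Row 1 already contains {1, 2, 3}.
  Column D already contains {2, 3}.
  Its 2×2 block (box 2) already contains {1, 2, 3}.
  The only value from 1–4 not eliminated is 4, so D1 = 4.

1,4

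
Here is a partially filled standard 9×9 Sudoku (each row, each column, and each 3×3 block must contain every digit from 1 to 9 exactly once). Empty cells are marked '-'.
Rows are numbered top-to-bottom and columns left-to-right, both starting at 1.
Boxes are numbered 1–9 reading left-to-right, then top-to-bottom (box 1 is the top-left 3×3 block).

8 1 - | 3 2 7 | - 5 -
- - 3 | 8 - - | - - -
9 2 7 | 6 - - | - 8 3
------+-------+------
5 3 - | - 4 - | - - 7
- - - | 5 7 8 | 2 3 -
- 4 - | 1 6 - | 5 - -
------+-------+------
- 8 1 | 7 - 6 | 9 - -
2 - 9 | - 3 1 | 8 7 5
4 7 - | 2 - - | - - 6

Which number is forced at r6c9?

8

Cell r6c9 itself could take any of {8, 9} by direct elimination.
Consider where 8 can go in box 6.
r4c7 is out (column 7 already has a 8).
r4c8 is out (column 8 already has a 8).
r5c9 is out (row 5 already has a 8).
r6c8 is out (column 8 already has a 8).
So the only cell in box 6 that can hold 8 is r6c9.
Therefore r6c9 = 8.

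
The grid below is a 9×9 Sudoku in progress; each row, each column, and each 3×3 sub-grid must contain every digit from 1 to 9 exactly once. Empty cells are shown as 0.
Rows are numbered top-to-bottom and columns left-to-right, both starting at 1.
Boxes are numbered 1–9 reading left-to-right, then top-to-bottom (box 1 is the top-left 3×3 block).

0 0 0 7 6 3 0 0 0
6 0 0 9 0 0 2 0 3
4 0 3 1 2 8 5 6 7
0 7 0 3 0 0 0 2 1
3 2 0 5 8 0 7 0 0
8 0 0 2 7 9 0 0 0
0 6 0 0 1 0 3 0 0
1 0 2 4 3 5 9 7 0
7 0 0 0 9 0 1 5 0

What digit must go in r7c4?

Row 7 already contains {1, 3, 6}.
Column 4 already contains {1, 2, 3, 4, 5, 7, 9}.
Its 3×3 block (box 8) already contains {1, 3, 4, 5, 9}.
The only value from 1–9 not eliminated is 8, so r7c4 = 8.

8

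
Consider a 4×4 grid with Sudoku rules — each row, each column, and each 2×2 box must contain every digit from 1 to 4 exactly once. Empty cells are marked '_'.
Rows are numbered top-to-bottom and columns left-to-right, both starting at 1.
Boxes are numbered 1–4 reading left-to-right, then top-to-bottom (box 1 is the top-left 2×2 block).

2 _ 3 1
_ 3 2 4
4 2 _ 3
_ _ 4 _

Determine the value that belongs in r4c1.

Cell r4c1 itself could take any of {1, 3} by direct elimination.
Consider where 3 can go in row 4.
r4c2 is out (column 2 already has a 3).
r4c4 is out (column 4 already has a 3).
So the only cell in row 4 that can hold 3 is r4c1.
Therefore r4c1 = 3.

3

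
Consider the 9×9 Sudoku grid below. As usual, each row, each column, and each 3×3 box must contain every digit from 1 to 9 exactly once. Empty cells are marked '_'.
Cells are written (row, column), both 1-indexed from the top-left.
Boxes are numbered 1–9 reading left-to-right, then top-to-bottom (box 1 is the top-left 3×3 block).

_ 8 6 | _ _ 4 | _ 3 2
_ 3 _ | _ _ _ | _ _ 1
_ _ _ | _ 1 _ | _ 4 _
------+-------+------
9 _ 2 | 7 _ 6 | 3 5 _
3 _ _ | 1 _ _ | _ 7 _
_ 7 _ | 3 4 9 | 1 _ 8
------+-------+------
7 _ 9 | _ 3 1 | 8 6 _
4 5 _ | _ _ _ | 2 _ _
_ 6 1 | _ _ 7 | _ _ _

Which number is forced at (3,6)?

Cell (3,6) itself could take any of {2, 3, 5, 8} by direct elimination.
Consider where 3 can go in column 6.
(2,6) is out (row 2 already has a 3).
(5,6) is out (row 5 already has a 3).
(8,6) is out (box 8 already has a 3).
So the only cell in column 6 that can hold 3 is (3,6).
Therefore (3,6) = 3.

3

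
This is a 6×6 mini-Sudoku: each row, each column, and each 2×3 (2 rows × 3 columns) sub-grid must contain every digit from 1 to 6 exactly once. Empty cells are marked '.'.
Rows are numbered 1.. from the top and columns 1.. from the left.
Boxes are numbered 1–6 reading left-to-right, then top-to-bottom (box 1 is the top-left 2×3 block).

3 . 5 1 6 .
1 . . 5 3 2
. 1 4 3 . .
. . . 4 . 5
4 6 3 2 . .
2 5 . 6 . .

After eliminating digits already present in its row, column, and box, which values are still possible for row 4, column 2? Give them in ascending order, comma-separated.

Row 4 already contains {4, 5}.
Column 2 already contains {1, 5, 6}.
Its 2×3 block (box 3) already contains {1, 4}.
Removing those from 1–6 leaves {2, 3} as the candidates for row 4, column 2.

2,3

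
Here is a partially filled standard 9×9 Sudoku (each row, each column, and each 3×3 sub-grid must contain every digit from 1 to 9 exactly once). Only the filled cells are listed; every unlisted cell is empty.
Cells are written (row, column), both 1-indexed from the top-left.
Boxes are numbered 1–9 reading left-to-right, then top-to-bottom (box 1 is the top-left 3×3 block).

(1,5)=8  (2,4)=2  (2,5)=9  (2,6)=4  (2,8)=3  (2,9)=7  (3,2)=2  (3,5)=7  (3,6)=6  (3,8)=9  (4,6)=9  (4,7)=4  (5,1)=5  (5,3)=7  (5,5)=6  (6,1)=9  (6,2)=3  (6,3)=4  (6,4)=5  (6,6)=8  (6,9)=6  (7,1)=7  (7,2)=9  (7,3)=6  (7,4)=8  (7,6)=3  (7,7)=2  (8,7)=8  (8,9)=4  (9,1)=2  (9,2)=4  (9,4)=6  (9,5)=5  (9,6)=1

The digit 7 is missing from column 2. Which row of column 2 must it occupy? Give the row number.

Consider where 7 can go in column 2.
(2,2) is out (row 2 already has a 7).
(4,2) is out (box 4 already has a 7).
(5,2) is out (row 5 already has a 7).
(8,2) is out (box 7 already has a 7).
So the only cell in column 2 that can hold 7 is (1,2).
That is row 1.

1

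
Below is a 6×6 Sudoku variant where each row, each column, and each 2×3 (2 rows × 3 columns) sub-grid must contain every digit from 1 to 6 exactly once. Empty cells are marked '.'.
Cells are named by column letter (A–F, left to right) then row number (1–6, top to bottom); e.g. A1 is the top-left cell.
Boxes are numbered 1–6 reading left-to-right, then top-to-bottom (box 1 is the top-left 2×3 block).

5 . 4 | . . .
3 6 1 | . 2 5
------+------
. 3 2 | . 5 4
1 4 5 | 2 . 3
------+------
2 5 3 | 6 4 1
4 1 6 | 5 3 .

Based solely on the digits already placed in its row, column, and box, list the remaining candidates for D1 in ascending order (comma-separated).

Row 1 already contains {4, 5}.
Column D already contains {2, 5, 6}.
Its 2×3 block (box 2) already contains {2, 5}.
Removing those from 1–6 leaves {1, 3} as the candidates for D1.

1,3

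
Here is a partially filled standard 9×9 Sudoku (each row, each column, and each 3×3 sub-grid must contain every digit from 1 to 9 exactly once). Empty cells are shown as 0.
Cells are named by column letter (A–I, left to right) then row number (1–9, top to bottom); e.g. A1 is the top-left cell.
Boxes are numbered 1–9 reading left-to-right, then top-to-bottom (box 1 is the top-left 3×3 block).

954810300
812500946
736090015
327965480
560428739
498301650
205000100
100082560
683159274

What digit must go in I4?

1

Row 4 already contains {2, 3, 4, 5, 6, 7, 8, 9}.
Column I already contains {4, 5, 6, 9}.
Its 3×3 block (box 6) already contains {3, 4, 5, 6, 7, 8, 9}.
The only value from 1–9 not eliminated is 1, so I4 = 1.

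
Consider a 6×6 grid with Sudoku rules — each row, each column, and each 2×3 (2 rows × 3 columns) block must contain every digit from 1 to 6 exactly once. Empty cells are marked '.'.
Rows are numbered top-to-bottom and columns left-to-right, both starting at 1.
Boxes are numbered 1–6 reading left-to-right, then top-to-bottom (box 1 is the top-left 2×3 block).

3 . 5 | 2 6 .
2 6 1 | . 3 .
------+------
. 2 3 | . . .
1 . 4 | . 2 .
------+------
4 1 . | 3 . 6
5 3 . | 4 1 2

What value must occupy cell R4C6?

Cell R4C6 itself could take any of {3, 5} by direct elimination.
Consider where 3 can go in box 4.
R3C4 is out (row 3 already has a 3).
R3C5 is out (row 3 already has a 3).
R3C6 is out (row 3 already has a 3).
R4C4 is out (column 4 already has a 3).
So the only cell in box 4 that can hold 3 is R4C6.
Therefore R4C6 = 3.

3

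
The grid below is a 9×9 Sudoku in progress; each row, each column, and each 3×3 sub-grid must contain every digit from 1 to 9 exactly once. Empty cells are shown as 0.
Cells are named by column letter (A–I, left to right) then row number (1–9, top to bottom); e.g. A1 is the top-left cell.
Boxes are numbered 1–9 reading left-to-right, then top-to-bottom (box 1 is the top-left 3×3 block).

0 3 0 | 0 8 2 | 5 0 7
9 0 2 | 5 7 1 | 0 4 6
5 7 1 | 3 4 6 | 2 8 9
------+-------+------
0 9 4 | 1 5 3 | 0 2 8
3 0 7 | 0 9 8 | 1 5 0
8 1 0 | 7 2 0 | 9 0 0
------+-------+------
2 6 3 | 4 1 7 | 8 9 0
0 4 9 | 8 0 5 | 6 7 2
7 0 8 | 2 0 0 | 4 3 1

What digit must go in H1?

1

Row 1 already contains {2, 3, 5, 7, 8}.
Column H already contains {2, 3, 4, 5, 7, 8, 9}.
Its 3×3 block (box 3) already contains {2, 4, 5, 6, 7, 8, 9}.
The only value from 1–9 not eliminated is 1, so H1 = 1.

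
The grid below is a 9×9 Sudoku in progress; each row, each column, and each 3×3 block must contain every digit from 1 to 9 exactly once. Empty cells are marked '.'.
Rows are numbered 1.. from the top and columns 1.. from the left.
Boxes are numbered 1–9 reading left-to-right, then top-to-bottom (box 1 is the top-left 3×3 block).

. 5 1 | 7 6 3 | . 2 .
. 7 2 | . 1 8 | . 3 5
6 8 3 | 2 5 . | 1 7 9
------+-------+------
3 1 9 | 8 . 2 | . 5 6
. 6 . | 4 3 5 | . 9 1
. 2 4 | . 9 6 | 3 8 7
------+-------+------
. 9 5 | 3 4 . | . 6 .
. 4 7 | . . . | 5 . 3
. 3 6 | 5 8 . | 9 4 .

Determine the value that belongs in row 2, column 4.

9

Row 2 already contains {1, 2, 3, 5, 7, 8}.
Column 4 already contains {2, 3, 4, 5, 7, 8}.
Its 3×3 block (box 2) already contains {1, 2, 3, 5, 6, 7, 8}.
The only value from 1–9 not eliminated is 9, so row 2, column 4 = 9.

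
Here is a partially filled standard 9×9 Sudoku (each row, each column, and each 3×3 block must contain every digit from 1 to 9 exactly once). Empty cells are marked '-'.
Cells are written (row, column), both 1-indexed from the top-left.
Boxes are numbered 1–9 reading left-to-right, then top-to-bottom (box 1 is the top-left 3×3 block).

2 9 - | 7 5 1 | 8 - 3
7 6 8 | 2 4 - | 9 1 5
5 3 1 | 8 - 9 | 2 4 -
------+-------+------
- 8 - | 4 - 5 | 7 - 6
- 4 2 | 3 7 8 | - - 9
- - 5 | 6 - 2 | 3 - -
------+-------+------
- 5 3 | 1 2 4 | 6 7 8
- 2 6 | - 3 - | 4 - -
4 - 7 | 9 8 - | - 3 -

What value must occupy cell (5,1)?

6

Cell (5,1) itself could take any of {1, 6} by direct elimination.
Consider where 6 can go in box 4.
(4,1) is out (row 4 already has a 6).
(4,3) is out (row 4 already has a 6).
(6,1) is out (row 6 already has a 6).
(6,2) is out (row 6 already has a 6).
So the only cell in box 4 that can hold 6 is (5,1).
Therefore (5,1) = 6.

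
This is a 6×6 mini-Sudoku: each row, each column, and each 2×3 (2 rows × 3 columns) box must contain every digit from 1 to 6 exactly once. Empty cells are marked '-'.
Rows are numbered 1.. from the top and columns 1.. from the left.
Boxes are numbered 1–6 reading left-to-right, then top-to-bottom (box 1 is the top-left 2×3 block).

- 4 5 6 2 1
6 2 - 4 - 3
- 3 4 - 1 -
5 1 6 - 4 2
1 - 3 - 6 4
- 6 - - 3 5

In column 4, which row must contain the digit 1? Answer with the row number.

Consider where 1 can go in column 4.
row 3, column 4 is out (row 3 already has a 1).
row 4, column 4 is out (row 4 already has a 1).
row 5, column 4 is out (row 5 already has a 1).
So the only cell in column 4 that can hold 1 is row 6, column 4.
That is row 6.

6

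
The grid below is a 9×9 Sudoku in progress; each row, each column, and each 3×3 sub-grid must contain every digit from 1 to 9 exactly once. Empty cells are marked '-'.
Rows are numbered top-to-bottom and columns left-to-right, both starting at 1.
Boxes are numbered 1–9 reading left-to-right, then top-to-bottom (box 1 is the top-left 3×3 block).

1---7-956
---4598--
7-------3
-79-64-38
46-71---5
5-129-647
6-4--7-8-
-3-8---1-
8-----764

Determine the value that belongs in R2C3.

6

Cell R2C3 itself could take any of {2, 3, 6} by direct elimination.
Consider where 6 can go in row 2.
R2C1 is out (column 1 already has a 6).
R2C2 is out (column 2 already has a 6).
R2C8 is out (column 8 already has a 6).
R2C9 is out (column 9 already has a 6).
So the only cell in row 2 that can hold 6 is R2C3.
Therefore R2C3 = 6.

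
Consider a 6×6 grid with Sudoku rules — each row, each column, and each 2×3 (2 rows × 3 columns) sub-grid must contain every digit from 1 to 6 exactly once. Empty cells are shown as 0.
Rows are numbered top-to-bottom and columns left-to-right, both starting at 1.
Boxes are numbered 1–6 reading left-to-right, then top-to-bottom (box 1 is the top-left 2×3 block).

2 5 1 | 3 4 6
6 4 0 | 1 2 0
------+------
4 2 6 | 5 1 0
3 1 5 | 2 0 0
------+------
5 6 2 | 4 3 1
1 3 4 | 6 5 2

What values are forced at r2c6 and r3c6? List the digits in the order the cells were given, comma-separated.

For r2c6:
  Row 2 already contains {1, 2, 4, 6}.
  Column 6 already contains {1, 2, 6}.
  Its 2×3 block (box 2) already contains {1, 2, 3, 4, 6}.
  The only value from 1–6 not eliminated is 5, so r2c6 = 5.
For r3c6:
  Row 3 already contains {1, 2, 4, 5, 6}.
  Column 6 already contains {1, 2, 6}.
  Its 2×3 block (box 4) already contains {1, 2, 5}.
  The only value from 1–6 not eliminated is 3, so r3c6 = 3.

5,3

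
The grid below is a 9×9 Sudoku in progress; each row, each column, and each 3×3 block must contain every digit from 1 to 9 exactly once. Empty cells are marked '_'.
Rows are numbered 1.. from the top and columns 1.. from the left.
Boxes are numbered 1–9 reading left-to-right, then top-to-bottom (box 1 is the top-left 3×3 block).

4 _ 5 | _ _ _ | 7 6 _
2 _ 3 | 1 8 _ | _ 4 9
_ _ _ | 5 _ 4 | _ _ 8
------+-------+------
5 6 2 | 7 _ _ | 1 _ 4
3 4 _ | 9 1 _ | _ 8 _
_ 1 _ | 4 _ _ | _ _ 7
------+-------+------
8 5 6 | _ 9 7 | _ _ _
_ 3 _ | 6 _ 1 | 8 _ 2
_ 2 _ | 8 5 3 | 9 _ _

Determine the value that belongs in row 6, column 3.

Cell row 6, column 3 itself could take any of {8, 9} by direct elimination.
Consider where 8 can go in box 4.
row 5, column 3 is out (row 5 already has a 8).
row 6, column 1 is out (column 1 already has a 8).
So the only cell in box 4 that can hold 8 is row 6, column 3.
Therefore row 6, column 3 = 8.

8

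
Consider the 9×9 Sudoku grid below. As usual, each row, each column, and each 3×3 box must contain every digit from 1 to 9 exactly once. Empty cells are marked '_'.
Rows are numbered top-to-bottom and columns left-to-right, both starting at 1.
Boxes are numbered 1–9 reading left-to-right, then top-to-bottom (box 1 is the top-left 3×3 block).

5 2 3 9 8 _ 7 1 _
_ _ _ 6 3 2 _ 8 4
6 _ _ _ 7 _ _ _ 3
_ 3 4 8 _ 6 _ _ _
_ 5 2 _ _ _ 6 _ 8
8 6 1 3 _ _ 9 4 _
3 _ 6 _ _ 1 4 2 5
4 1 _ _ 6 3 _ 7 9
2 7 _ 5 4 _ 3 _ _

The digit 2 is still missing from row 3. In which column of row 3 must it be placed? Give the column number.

7

Consider where 2 can go in row 3.
R3C2 is out (column 2 already has a 2).
R3C3 is out (column 3 already has a 2).
R3C4 is out (box 2 already has a 2).
R3C6 is out (column 6 already has a 2).
R3C8 is out (column 8 already has a 2).
So the only cell in row 3 that can hold 2 is R3C7.
That is column 7.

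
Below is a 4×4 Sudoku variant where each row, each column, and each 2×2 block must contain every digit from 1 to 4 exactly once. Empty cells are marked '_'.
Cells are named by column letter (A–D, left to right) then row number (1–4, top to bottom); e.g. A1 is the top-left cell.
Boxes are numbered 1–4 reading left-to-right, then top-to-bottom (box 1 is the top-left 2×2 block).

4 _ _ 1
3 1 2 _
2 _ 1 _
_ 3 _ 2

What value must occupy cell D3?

Cell D3 itself could take any of {3, 4} by direct elimination.
Consider where 3 can go in row 3.
B3 is out (column B already has a 3).
So the only cell in row 3 that can hold 3 is D3.
Therefore D3 = 3.

3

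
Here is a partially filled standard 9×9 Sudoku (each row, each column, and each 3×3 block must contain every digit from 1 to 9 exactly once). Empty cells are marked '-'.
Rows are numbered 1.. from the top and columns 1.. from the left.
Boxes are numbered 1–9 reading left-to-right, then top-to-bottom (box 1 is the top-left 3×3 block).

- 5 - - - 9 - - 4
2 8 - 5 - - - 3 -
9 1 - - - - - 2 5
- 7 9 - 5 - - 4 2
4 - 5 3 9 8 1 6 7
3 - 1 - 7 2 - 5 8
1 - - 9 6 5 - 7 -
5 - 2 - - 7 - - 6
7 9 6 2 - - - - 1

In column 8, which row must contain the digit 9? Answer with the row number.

8

Consider where 9 can go in column 8.
row 1, column 8 is out (row 1 already has a 9).
row 9, column 8 is out (row 9 already has a 9).
So the only cell in column 8 that can hold 9 is row 8, column 8.
That is row 8.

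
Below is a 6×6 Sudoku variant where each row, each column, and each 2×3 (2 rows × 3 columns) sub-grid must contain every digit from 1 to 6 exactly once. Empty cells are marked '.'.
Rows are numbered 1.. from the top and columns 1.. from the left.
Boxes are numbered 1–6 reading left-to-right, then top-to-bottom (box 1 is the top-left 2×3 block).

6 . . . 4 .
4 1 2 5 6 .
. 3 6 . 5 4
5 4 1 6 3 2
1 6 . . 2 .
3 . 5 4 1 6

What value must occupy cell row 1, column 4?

Cell row 1, column 4 itself could take any of {1, 2, 3} by direct elimination.
Consider where 2 can go in box 2.
row 1, column 6 is out (column 6 already has a 2).
row 2, column 6 is out (row 2 already has a 2).
So the only cell in box 2 that can hold 2 is row 1, column 4.
Therefore row 1, column 4 = 2.

2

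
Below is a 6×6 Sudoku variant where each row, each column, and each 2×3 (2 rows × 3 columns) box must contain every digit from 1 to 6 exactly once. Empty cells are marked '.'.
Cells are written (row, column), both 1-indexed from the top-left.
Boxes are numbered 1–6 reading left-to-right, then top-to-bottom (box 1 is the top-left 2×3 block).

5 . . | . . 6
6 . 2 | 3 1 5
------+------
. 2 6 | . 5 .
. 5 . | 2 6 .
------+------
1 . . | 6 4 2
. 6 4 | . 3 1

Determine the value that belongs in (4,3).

Cell (4,3) itself could take any of {1, 3} by direct elimination.
Consider where 1 can go in box 3.
(3,1) is out (column 1 already has a 1).
(4,1) is out (column 1 already has a 1).
So the only cell in box 3 that can hold 1 is (4,3).
Therefore (4,3) = 1.

1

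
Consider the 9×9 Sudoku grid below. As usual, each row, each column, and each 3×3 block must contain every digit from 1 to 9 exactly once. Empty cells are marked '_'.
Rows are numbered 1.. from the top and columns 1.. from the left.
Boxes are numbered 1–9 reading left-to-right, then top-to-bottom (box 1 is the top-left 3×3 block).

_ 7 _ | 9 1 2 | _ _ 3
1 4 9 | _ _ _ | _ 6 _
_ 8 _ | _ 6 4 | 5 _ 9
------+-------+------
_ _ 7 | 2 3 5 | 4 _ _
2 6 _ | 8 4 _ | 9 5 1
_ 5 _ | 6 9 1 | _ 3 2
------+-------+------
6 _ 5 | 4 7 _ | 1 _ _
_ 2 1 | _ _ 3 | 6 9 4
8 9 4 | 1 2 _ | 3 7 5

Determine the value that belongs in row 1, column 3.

Row 1 already contains {1, 2, 3, 7, 9}.
Column 3 already contains {1, 4, 5, 7, 9}.
Its 3×3 block (box 1) already contains {1, 4, 7, 8, 9}.
The only value from 1–9 not eliminated is 6, so row 1, column 3 = 6.

6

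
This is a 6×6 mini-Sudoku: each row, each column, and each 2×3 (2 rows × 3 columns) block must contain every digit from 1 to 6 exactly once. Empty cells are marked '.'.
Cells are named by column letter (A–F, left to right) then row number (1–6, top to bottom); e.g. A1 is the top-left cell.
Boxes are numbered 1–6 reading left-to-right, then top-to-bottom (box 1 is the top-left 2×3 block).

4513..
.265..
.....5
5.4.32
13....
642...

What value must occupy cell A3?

2

Cell A3 itself could take any of {2, 3} by direct elimination.
Consider where 2 can go in row 3.
B3 is out (column B already has a 2).
C3 is out (column C already has a 2).
D3 is out (box 4 already has a 2).
E3 is out (box 4 already has a 2).
So the only cell in row 3 that can hold 2 is A3.
Therefore A3 = 2.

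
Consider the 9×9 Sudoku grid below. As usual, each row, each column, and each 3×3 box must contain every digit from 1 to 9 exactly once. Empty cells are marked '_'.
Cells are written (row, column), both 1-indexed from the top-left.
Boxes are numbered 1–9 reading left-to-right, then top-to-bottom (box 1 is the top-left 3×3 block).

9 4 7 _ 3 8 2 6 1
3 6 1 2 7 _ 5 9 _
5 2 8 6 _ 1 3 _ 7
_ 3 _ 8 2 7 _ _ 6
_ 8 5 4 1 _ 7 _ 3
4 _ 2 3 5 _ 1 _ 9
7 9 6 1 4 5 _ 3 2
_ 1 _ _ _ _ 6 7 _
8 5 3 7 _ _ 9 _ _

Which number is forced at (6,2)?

7

Row 6 already contains {1, 2, 3, 4, 5, 9}.
Column 2 already contains {1, 2, 3, 4, 5, 6, 8, 9}.
Its 3×3 block (box 4) already contains {2, 3, 4, 5, 8}.
The only value from 1–9 not eliminated is 7, so (6,2) = 7.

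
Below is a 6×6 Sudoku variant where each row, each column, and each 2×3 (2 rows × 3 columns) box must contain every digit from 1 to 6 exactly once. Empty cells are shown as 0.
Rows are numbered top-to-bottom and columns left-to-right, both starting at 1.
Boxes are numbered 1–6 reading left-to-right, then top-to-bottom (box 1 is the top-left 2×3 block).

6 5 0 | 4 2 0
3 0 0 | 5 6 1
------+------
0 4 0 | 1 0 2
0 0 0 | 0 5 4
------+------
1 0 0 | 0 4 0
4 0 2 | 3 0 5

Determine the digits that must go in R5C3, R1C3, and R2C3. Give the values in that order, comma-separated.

5,1,4

For R5C3:
  Consider where 5 can go in row 5.
  R5C2 is out (column 2 already has a 5).
  R5C4 is out (column 4 already has a 5).
  R5C6 is out (column 6 already has a 5).
  So the only cell in row 5 that can hold 5 is R5C3.
  So R5C3 = 5.
For R1C3:
  Row 1 already contains {2, 4, 5, 6}.
  Column 3 already contains {2}.
  Its 2×3 block (box 1) already contains {3, 5, 6}.
  The only value from 1–6 not eliminated is 1, so R1C3 = 1.
For R2C3:
  Row 2 already contains {1, 3, 5, 6}.
  Column 3 already contains {2}.
  Its 2×3 block (box 1) already contains {3, 5, 6}.
  The only value from 1–6 not eliminated is 4, so R2C3 = 4.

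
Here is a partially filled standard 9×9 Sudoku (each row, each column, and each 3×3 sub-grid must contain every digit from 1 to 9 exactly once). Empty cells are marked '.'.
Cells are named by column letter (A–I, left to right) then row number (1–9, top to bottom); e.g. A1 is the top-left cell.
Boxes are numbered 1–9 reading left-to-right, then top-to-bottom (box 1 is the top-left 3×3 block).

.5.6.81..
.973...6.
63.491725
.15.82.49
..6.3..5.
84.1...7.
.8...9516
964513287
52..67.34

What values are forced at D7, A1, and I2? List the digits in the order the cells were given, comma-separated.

2,4,8

For D7:
  Row 7 already contains {1, 5, 6, 8, 9}.
  Column D already contains {1, 3, 4, 5, 6}.
  Its 3×3 block (box 8) already contains {1, 3, 5, 6, 7, 9}.
  The only value from 1–9 not eliminated is 2, so D7 = 2.
For A1:
  Consider where 4 can go in row 1.
  C1 is out (column C already has a 4).
  E1 is out (box 2 already has a 4).
  H1 is out (column H already has a 4).
  I1 is out (column I already has a 4).
  So the only cell in row 1 that can hold 4 is A1.
  So A1 = 4.
For I2:
  Row 2 already contains {3, 6, 7, 9}.
  Column I already contains {4, 5, 6, 7, 9}.
  Its 3×3 block (box 3) already contains {1, 2, 5, 6, 7}.
  The only value from 1–9 not eliminated is 8, so I2 = 8.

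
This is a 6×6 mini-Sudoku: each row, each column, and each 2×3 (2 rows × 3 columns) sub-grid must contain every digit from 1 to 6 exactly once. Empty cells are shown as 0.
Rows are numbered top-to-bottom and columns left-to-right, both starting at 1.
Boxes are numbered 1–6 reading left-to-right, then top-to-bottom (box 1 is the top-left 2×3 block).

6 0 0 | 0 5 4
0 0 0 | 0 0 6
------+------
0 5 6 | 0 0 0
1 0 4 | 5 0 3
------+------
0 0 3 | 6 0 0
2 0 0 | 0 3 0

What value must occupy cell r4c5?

Cell r4c5 itself could take any of {2, 6} by direct elimination.
Consider where 6 can go in column 5.
r2c5 is out (row 2 already has a 6).
r3c5 is out (row 3 already has a 6).
r5c5 is out (row 5 already has a 6).
So the only cell in column 5 that can hold 6 is r4c5.
Therefore r4c5 = 6.

6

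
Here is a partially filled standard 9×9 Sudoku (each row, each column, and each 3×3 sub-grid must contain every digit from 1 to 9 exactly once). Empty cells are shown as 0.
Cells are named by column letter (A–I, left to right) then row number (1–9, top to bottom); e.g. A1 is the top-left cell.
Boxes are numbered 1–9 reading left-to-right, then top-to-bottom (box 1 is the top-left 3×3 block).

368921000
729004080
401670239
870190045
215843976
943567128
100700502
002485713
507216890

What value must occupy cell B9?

Row 9 already contains {1, 2, 5, 6, 7, 8, 9}.
Column B already contains {1, 2, 4, 6, 7}.
Its 3×3 block (box 7) already contains {1, 2, 5, 7}.
The only value from 1–9 not eliminated is 3, so B9 = 3.

3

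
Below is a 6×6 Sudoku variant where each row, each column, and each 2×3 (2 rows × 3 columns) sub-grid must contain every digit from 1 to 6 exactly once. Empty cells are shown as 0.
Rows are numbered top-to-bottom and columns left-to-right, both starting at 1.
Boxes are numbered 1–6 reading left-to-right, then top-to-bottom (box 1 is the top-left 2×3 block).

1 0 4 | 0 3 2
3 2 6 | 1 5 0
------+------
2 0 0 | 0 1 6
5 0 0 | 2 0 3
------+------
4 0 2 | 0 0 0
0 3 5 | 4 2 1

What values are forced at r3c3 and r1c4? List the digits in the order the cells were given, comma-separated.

3,6

For r3c3:
  Row 3 already contains {1, 2, 6}.
  Column 3 already contains {2, 4, 5, 6}.
  Its 2×3 block (box 3) already contains {2, 5}.
  The only value from 1–6 not eliminated is 3, so r3c3 = 3.
For r1c4:
  Row 1 already contains {1, 2, 3, 4}.
  Column 4 already contains {1, 2, 4}.
  Its 2×3 block (box 2) already contains {1, 2, 3, 5}.
  The only value from 1–6 not eliminated is 6, so r1c4 = 6.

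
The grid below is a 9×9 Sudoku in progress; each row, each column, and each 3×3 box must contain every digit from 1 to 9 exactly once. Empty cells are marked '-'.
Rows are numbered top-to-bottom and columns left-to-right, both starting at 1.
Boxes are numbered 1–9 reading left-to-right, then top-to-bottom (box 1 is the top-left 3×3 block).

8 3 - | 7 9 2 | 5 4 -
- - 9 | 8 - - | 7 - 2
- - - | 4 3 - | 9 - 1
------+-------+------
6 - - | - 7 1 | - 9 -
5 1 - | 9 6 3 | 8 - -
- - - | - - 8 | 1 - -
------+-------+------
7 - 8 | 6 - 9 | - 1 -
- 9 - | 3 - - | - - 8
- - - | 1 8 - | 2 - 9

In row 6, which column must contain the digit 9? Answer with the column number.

1

Consider where 9 can go in row 6.
R6C2 is out (column 2 already has a 9). R6C3 is out (column 3 already has a 9). R6C4 is out (column 4 already has a 9). R6C5 is out (column 5 already has a 9). The remaining empty cells in row 6 are similarly blocked.
So the only cell in row 6 that can hold 9 is R6C1.
That is column 1.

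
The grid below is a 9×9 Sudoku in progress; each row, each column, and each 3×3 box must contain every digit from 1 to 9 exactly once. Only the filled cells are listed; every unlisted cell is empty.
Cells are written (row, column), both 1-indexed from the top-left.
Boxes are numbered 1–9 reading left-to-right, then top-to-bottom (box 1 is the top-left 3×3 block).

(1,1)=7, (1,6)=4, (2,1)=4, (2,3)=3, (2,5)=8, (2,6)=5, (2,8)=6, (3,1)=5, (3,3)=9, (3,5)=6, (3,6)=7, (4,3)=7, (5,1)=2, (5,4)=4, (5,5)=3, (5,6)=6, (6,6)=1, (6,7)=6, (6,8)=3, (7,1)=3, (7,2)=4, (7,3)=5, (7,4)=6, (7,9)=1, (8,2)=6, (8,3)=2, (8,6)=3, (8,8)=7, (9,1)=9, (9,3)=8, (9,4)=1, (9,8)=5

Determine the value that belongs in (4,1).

Cell (4,1) itself could take any of {1, 6, 8} by direct elimination.
Consider where 6 can go in row 4.
(4,2) is out (column 2 already has a 6). (4,4) is out (column 4 already has a 6). (4,5) is out (column 5 already has a 6). (4,6) is out (column 6 already has a 6). The remaining empty cells in row 4 are similarly blocked.
So the only cell in row 4 that can hold 6 is (4,1).
Therefore (4,1) = 6.

6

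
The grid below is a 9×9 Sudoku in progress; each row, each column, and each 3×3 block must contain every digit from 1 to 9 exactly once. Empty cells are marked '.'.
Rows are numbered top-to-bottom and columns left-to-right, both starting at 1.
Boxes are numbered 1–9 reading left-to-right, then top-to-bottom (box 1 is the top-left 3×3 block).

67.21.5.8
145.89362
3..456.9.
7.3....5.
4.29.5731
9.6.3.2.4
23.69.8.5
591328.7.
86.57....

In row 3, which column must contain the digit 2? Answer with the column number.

Consider where 2 can go in row 3.
R3C3 is out (column 3 already has a 2).
R3C7 is out (column 7 already has a 2).
R3C9 is out (column 9 already has a 2).
So the only cell in row 3 that can hold 2 is R3C2.
That is column 2.

2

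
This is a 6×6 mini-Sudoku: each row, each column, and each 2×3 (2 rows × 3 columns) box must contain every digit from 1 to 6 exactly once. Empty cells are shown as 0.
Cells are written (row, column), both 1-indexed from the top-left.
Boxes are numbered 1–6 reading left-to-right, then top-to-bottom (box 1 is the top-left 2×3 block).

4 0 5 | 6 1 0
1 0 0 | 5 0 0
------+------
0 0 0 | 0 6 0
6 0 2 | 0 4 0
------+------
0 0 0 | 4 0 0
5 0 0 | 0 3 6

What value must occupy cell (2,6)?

4

Cell (2,6) itself could take any of {2, 3, 4} by direct elimination.
Consider where 4 can go in row 2.
(2,2) is out (box 1 already has a 4).
(2,3) is out (box 1 already has a 4).
(2,5) is out (column 5 already has a 4).
So the only cell in row 2 that can hold 4 is (2,6).
Therefore (2,6) = 4.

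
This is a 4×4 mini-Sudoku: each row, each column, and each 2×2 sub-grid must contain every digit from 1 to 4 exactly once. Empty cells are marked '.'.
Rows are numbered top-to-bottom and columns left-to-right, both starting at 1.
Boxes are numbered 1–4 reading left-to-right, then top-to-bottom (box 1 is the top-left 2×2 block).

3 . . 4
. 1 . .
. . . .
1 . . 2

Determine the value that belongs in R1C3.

1

Cell R1C3 itself could take any of {1, 2} by direct elimination.
Consider where 1 can go in row 1.
R1C2 is out (column 2 already has a 1).
So the only cell in row 1 that can hold 1 is R1C3.
Therefore R1C3 = 1.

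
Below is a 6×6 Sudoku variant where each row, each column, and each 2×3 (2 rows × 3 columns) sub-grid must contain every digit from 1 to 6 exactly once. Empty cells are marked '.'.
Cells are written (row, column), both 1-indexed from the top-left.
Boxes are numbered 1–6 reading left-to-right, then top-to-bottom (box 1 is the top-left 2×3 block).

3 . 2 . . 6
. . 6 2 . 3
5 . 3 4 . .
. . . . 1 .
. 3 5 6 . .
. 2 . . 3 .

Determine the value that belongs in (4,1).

2

Cell (4,1) itself could take any of {2, 4, 6} by direct elimination.
Consider where 2 can go in column 1.
(2,1) is out (row 2 already has a 2).
(5,1) is out (box 5 already has a 2).
(6,1) is out (row 6 already has a 2).
So the only cell in column 1 that can hold 2 is (4,1).
Therefore (4,1) = 2.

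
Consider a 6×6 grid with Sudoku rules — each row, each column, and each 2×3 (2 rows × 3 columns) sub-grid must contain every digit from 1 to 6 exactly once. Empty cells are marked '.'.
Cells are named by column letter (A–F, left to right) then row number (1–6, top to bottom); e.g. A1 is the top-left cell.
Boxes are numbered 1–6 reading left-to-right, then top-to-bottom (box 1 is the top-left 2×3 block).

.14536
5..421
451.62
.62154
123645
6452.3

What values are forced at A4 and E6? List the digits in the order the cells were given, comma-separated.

3,1

For A4:
  Row 4 already contains {1, 2, 4, 5, 6}.
  Column A already contains {1, 4, 5, 6}.
  Its 2×3 block (box 3) already contains {1, 2, 4, 5, 6}.
  The only value from 1–6 not eliminated is 3, so A4 = 3.
For E6:
  Row 6 already contains {2, 3, 4, 5, 6}.
  Column E already contains {2, 3, 4, 5, 6}.
  Its 2×3 block (box 6) already contains {2, 3, 4, 5, 6}.
  The only value from 1–6 not eliminated is 1, so E6 = 1.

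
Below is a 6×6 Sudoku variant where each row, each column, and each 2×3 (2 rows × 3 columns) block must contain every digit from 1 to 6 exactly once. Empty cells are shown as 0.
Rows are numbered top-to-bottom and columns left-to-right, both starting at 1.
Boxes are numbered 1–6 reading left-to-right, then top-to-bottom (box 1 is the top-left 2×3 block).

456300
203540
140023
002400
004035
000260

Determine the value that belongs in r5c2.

2

Cell r5c2 itself could take any of {1, 2, 6} by direct elimination.
Consider where 2 can go in row 5.
r5c1 is out (column 1 already has a 2).
r5c4 is out (column 4 already has a 2).
So the only cell in row 5 that can hold 2 is r5c2.
Therefore r5c2 = 2.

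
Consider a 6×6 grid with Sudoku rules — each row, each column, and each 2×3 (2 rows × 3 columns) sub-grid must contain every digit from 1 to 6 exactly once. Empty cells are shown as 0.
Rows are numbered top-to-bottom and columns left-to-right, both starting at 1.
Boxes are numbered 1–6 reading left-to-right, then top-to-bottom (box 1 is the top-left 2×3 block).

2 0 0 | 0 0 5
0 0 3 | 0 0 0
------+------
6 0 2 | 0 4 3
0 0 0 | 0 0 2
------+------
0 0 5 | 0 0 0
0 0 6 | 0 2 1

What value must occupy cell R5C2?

Cell R5C2 itself could take any of {1, 2, 3, 4} by direct elimination.
Consider where 2 can go in column 2.
R1C2 is out (row 1 already has a 2).
R2C2 is out (box 1 already has a 2).
R3C2 is out (row 3 already has a 2).
R4C2 is out (row 4 already has a 2).
R6C2 is out (row 6 already has a 2).
So the only cell in column 2 that can hold 2 is R5C2.
Therefore R5C2 = 2.

2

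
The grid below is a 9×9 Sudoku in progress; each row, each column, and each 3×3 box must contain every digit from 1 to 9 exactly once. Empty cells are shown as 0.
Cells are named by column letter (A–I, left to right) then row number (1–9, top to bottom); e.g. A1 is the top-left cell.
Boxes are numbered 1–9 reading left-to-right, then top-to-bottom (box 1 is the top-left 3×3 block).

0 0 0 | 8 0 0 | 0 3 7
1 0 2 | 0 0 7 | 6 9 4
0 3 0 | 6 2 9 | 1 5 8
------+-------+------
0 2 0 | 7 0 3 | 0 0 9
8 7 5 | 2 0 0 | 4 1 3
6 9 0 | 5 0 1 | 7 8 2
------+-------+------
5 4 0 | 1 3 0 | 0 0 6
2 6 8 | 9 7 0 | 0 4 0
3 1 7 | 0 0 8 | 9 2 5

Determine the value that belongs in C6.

3

Cell C6 itself could take any of {3, 4} by direct elimination.
Consider where 3 can go in column C.
C1 is out (row 1 already has a 3).
C3 is out (row 3 already has a 3).
C4 is out (row 4 already has a 3).
C7 is out (row 7 already has a 3).
So the only cell in column C that can hold 3 is C6.
Therefore C6 = 3.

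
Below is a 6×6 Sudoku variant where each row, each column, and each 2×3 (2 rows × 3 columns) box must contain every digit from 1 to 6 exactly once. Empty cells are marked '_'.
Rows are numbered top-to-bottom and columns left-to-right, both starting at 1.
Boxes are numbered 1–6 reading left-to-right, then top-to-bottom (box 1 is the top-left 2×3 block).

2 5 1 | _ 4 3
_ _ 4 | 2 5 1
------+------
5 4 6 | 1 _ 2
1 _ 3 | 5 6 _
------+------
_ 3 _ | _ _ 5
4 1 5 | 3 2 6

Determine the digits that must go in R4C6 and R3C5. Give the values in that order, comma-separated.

For R4C6:
  Row 4 already contains {1, 3, 5, 6}.
  Column 6 already contains {1, 2, 3, 5, 6}.
  Its 2×3 block (box 4) already contains {1, 2, 5, 6}.
  The only value from 1–6 not eliminated is 4, so R4C6 = 4.
For R3C5:
  Row 3 already contains {1, 2, 4, 5, 6}.
  Column 5 already contains {2, 4, 5, 6}.
  Its 2×3 block (box 4) already contains {1, 2, 5, 6}.
  The only value from 1–6 not eliminated is 3, so R3C5 = 3.

4,3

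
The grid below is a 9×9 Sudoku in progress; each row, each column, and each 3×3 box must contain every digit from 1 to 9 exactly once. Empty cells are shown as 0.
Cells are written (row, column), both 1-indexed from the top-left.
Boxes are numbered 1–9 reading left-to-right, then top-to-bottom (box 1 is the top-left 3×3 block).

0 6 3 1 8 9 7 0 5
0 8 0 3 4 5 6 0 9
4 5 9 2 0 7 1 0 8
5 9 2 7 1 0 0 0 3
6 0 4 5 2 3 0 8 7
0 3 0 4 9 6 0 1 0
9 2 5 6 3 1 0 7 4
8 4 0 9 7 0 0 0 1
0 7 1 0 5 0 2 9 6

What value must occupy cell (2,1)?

Cell (2,1) itself could take any of {1, 2, 7} by direct elimination.
Consider where 1 can go in box 1.
(1,1) is out (row 1 already has a 1).
(2,3) is out (column 3 already has a 1).
So the only cell in box 1 that can hold 1 is (2,1).
Therefore (2,1) = 1.

1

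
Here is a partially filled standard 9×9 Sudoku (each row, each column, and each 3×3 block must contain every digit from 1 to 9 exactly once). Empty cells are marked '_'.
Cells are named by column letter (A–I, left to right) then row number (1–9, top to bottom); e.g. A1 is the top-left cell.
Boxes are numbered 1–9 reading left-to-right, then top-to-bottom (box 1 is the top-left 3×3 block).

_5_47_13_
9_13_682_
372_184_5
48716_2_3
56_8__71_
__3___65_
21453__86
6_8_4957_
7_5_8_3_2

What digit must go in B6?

2

Cell B6 itself could take any of {2, 9} by direct elimination.
Consider where 2 can go in box 4.
C5 is out (column C already has a 2).
A6 is out (column A already has a 2).
So the only cell in box 4 that can hold 2 is B6.
Therefore B6 = 2.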